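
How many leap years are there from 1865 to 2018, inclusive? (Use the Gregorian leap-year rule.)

37

Multiples of 4 in [1865,2018]: 38.
Of those, multiples of 100: 2 (not leap unless ÷400).
Multiples of 400: 1.
Leap years = 38 − 2 + 1 = 37.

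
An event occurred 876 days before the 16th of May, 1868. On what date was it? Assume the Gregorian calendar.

December 22, 1865

−366 (one year; includes Feb 29, 1868) → May 16, 1867 (510 left).
−365 (one year) → May 16, 1866 (145 left).
−16 → Apr 30, 1866 (end of Apr, 30 days; 129 left).
−30 → Mar 31, 1866 (end of Mar, 31 days; 99 left).
−31 → Feb 28, 1866 (end of Feb, 28 days; 68 left).
−28 → Jan 31, 1866 (end of Jan, 31 days; 40 left).
−31 → Dec 31, 1865 (end of Dec, 31 days; 9 left).
−9 → Dec 22, 1865.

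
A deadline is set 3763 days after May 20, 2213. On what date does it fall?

September 8, 2223

+365 (one year) → May 20, 2214 (3398 left).
+365 (one year) → May 20, 2215 (3033 left).
+366 (one year; includes Feb 29, 2216) → May 20, 2216 (2667 left).
+365 (one year) → May 20, 2217 (2302 left).
+365 (one year) → May 20, 2218 (1937 left).
+365 (one year) → May 20, 2219 (1572 left).
+366 (one year; includes Feb 29, 2220) → May 20, 2220 (1206 left).
+365 (one year) → May 20, 2221 (841 left).
+365 (one year) → May 20, 2222 (476 left).
+365 (one year) → May 20, 2223 (111 left).
May has 31 days: +12 → Jun 1, 2223 (99 left).
Jun has 30 days: +30 → Jul 1, 2223 (69 left).
Jul has 31 days: +31 → Aug 1, 2223 (38 left).
Aug has 31 days: +31 → Sep 1, 2223 (7 left).
+7 → Sep 8, 2223.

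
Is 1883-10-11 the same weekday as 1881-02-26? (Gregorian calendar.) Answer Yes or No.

No

From Feb 26, 1881 to Oct 11, 1883 is 957 days.
957 mod 7 = 5, so they are different weekdays.
(Feb 26, 1881 is a Saturday; Oct 11, 1883 is a Thursday.)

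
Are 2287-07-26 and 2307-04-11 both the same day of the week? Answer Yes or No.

No

From Jul 26, 2287 to Apr 11, 2307 is 7198 days.
7198 mod 7 = 2, so they are different weekdays.
(Jul 26, 2287 is a Tuesday; Apr 11, 2307 is a Thursday.)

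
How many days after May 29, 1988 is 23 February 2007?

May 29, 1988 → May 29, 1989: 365 days.
May 29, 1989 → May 29, 1990: 365 days.
May 29, 1990 → May 29, 1991: 365 days.
May 29, 1991 → May 29, 1992: 366 days (Feb 29, 1992 is in that span).
May 29, 1992 → May 29, 1993: 365 days.
May 29, 1993 → May 29, 1994: 365 days.
May 29, 1994 → May 29, 1995: 365 days.
May 29, 1995 → May 29, 1996: 366 days (Feb 29, 1996 is in that span).
May 29, 1996 → May 29, 1997: 365 days.
May 29, 1997 → May 29, 1998: 365 days.
May 29, 1998 → May 29, 1999: 365 days.
May 29, 1999 → May 29, 2000: 366 days (Feb 29, 2000 is in that span).
May 29, 2000 → May 29, 2001: 365 days.
May 29, 2001 → May 29, 2002: 365 days.
May 29, 2002 → May 29, 2003: 365 days.
May 29, 2003 → May 29, 2004: 366 days (Feb 29, 2004 is in that span).
May 29, 2004 → May 29, 2005: 365 days.
May 29, 2005 → May 29, 2006: 365 days.
May 29, 2006 → Jun 29, 2006: 31 days (May has 31).
Jun 29, 2006 → Jul 29, 2006: 30 days (June has 30).
Jul 29, 2006 → Aug 29, 2006: 31 days (July has 31).
Aug 29, 2006 → Sep 29, 2006: 31 days (August has 31).
Sep 29, 2006 → Oct 29, 2006: 30 days (September has 30).
Oct 29, 2006 → Nov 29, 2006: 31 days (October has 31).
Nov 29, 2006 → Dec 29, 2006: 30 days (November has 30).
Dec 29, 2006 → Jan 29, 2007: 31 days (December has 31).
Jan 29, 2007 → Feb 23, 2007: 25 days.
Total: 6844 days.

6844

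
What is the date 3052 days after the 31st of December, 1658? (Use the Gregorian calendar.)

+365 (one year) → Dec 31, 1659 (2687 left).
+366 (one year; includes Feb 29, 1660) → Dec 31, 1660 (2321 left).
+365 (one year) → Dec 31, 1661 (1956 left).
+365 (one year) → Dec 31, 1662 (1591 left).
+365 (one year) → Dec 31, 1663 (1226 left).
+366 (one year; includes Feb 29, 1664) → Dec 31, 1664 (860 left).
+365 (one year) → Dec 31, 1665 (495 left).
+365 (one year) → Dec 31, 1666 (130 left).
Dec has 31 days: +1 → Jan 1, 1667 (129 left).
Jan has 31 days: +31 → Feb 1, 1667 (98 left).
Feb has 28 days: +28 → Mar 1, 1667 (70 left).
Mar has 31 days: +31 → Apr 1, 1667 (39 left).
Apr has 30 days: +30 → May 1, 1667 (9 left).
+9 → May 10, 1667.

May 10, 1667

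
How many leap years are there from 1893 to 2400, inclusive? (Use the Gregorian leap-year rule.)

Multiples of 4 in [1893,2400]: 127.
Of those, multiples of 100: 6 (not leap unless ÷400).
Multiples of 400: 2.
Leap years = 127 − 6 + 2 = 123.

123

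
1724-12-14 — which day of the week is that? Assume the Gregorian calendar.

Doomsday rule: the anchor day for the 1700s is Sunday. For year 24: 24÷12 = 2 r 0, and 0÷4 = 0, so 2+0+0 = 2.
Sunday + 2 ≡ Tuesday — that's 1724's doomsday.
In December the doomsday date is Dec 12.
Dec 14 is 2 days after Dec 12; 2 mod 7 = 2, so Tuesday + 2 = Thursday.

Thursday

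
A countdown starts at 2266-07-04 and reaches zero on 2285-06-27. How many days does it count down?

Jul 4, 2266 → Jul 4, 2267: 365 days.
Jul 4, 2267 → Jul 4, 2268: 366 days (Feb 29, 2268 is in that span).
Jul 4, 2268 → Jul 4, 2269: 365 days.
Jul 4, 2269 → Jul 4, 2270: 365 days.
Jul 4, 2270 → Jul 4, 2271: 365 days.
Jul 4, 2271 → Jul 4, 2272: 366 days (Feb 29, 2272 is in that span).
Jul 4, 2272 → Jul 4, 2273: 365 days.
Jul 4, 2273 → Jul 4, 2274: 365 days.
Jul 4, 2274 → Jul 4, 2275: 365 days.
Jul 4, 2275 → Jul 4, 2276: 366 days (Feb 29, 2276 is in that span).
Jul 4, 2276 → Jul 4, 2277: 365 days.
Jul 4, 2277 → Jul 4, 2278: 365 days.
Jul 4, 2278 → Jul 4, 2279: 365 days.
Jul 4, 2279 → Jul 4, 2280: 366 days (Feb 29, 2280 is in that span).
Jul 4, 2280 → Jul 4, 2281: 365 days.
Jul 4, 2281 → Jul 4, 2282: 365 days.
Jul 4, 2282 → Jul 4, 2283: 365 days.
Jul 4, 2283 → Jul 4, 2284: 366 days (Feb 29, 2284 is in that span).
Jul 4, 2284 → Aug 4, 2284: 31 days (July has 31).
Aug 4, 2284 → Sep 4, 2284: 31 days (August has 31).
Sep 4, 2284 → Oct 4, 2284: 30 days (September has 30).
Oct 4, 2284 → Nov 4, 2284: 31 days (October has 31).
Nov 4, 2284 → Dec 4, 2284: 30 days (November has 30).
Dec 4, 2284 → Jan 4, 2285: 31 days (December has 31).
Jan 4, 2285 → Feb 4, 2285: 31 days (January has 31).
Feb 4, 2285 → Mar 4, 2285: 28 days (February has 28).
Mar 4, 2285 → Apr 4, 2285: 31 days (March has 31).
Apr 4, 2285 → May 4, 2285: 30 days (April has 30).
May 4, 2285 → Jun 4, 2285: 31 days (May has 31).
Jun 4, 2285 → Jun 27, 2285: 23 days.
Total: 6933 days.

6933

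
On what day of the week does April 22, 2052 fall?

January 1, 2052 is a Monday.
Jan 1, 2052 → Feb 1, 2052: 31 days (January has 31).
Feb 1, 2052 → Mar 1, 2052: 29 days (February has 29).
Mar 1, 2052 → Apr 1, 2052: 31 days (March has 31).
Apr 1, 2052 → Apr 22, 2052: 21 days.
Total: 112 days.
112 mod 7 = 0, so Monday + 0 = Monday.

Monday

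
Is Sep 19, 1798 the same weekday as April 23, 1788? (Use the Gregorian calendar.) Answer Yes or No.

Yes

From Apr 23, 1788 to Sep 19, 1798 is 3801 days.
3801 mod 7 = 0, so they are the same weekday.
(Apr 23, 1788 is a Wednesday; Sep 19, 1798 is a Wednesday.)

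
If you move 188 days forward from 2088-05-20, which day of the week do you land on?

Wednesday

May 20, 2088 is a Thursday.
188 mod 7 = 6, so 188 days after a Thursday is Thursday + 6 = Wednesday.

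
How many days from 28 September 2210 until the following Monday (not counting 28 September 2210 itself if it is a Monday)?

3

Sep 28, 2210 is a Friday.
From Friday to the next Monday is 3 days.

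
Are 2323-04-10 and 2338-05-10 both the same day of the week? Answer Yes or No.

From Apr 10, 2323 to May 10, 2338 is 5509 days.
5509 mod 7 = 0, so they are the same weekday.
(Apr 10, 2323 is a Tuesday; May 10, 2338 is a Tuesday.)

Yes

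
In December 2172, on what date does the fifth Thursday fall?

December 1, 2172 is a Tuesday.
The first Thursday is therefore December 3 (2 days later).
The fifth Thursday is 3 + 4×7 = December 31.

December 31, 2172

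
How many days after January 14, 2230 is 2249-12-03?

Jan 14, 2230 → Jan 14, 2231: 365 days.
Jan 14, 2231 → Jan 14, 2232: 365 days.
Jan 14, 2232 → Jan 14, 2233: 366 days (Feb 29, 2232 is in that span).
Jan 14, 2233 → Jan 14, 2234: 365 days.
Jan 14, 2234 → Jan 14, 2235: 365 days.
Jan 14, 2235 → Jan 14, 2236: 365 days.
Jan 14, 2236 → Jan 14, 2237: 366 days (Feb 29, 2236 is in that span).
Jan 14, 2237 → Jan 14, 2238: 365 days.
Jan 14, 2238 → Jan 14, 2239: 365 days.
Jan 14, 2239 → Jan 14, 2240: 365 days.
Jan 14, 2240 → Jan 14, 2241: 366 days (Feb 29, 2240 is in that span).
Jan 14, 2241 → Jan 14, 2242: 365 days.
Jan 14, 2242 → Jan 14, 2243: 365 days.
Jan 14, 2243 → Jan 14, 2244: 365 days.
Jan 14, 2244 → Jan 14, 2245: 366 days (Feb 29, 2244 is in that span).
Jan 14, 2245 → Jan 14, 2246: 365 days.
Jan 14, 2246 → Jan 14, 2247: 365 days.
Jan 14, 2247 → Jan 14, 2248: 365 days.
Jan 14, 2248 → Jan 14, 2249: 366 days (Feb 29, 2248 is in that span).
Jan 14, 2249 → Feb 14, 2249: 31 days (January has 31).
Feb 14, 2249 → Mar 14, 2249: 28 days (February has 28).
Mar 14, 2249 → Apr 14, 2249: 31 days (March has 31).
Apr 14, 2249 → May 14, 2249: 30 days (April has 30).
May 14, 2249 → Jun 14, 2249: 31 days (May has 31).
Jun 14, 2249 → Jul 14, 2249: 30 days (June has 30).
Jul 14, 2249 → Aug 14, 2249: 31 days (July has 31).
Aug 14, 2249 → Sep 14, 2249: 31 days (August has 31).
Sep 14, 2249 → Oct 14, 2249: 30 days (September has 30).
Oct 14, 2249 → Nov 14, 2249: 31 days (October has 31).
Nov 14, 2249 → Dec 3, 2249: 19 days.
Total: 7263 days.

7263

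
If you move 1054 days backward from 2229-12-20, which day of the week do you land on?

Wednesday

First find the weekday of Dec 20, 2229. Doomsday rule: the anchor day for the 2200s is Friday. For year 29: 29÷12 = 2 r 5, and 5÷4 = 1, so 2+5+1 = 8.
Friday + 8 ≡ Saturday — that's 2229's doomsday.
In December the doomsday date is Dec 12.
Dec 20 is 8 days after Dec 12; 8 mod 7 = 1, so Saturday + 1 = Sunday.
1054 mod 7 = 4, so 1054 days before a Sunday is Sunday − 4 = Wednesday.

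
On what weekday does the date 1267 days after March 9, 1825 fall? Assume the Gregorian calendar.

Wednesday

First find the weekday of Mar 9, 1825. Doomsday rule: the anchor day for the 1800s is Friday. For year 25: 25÷12 = 2 r 1, and 1÷4 = 0, so 2+1+0 = 3.
Friday + 3 ≡ Monday — that's 1825's doomsday.
In March the doomsday date is Mar 14.
Mar 9 is 5 days before Mar 14; 5 mod 7 = 5, so Monday − 5 = Wednesday.
1267 mod 7 = 0, so 1267 days after a Wednesday is Wednesday + 0 = Wednesday.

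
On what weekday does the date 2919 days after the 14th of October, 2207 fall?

Wednesday

Oct 14, 2207 is a Wednesday.
2919 mod 7 = 0, so 2919 days after a Wednesday is Wednesday + 0 = Wednesday.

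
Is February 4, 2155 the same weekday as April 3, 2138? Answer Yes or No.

From Apr 3, 2138 to Feb 4, 2155 is 6151 days.
6151 mod 7 = 5, so they are different weekdays.
(Apr 3, 2138 is a Thursday; Feb 4, 2155 is a Tuesday.)

No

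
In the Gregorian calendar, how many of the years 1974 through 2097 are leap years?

31

Multiples of 4 in [1974,2097]: 31.
Of those, multiples of 100: 1 (not leap unless ÷400).
Multiples of 400: 1.
Leap years = 31 − 1 + 1 = 31.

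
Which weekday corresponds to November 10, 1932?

January 1, 1932 is a Friday.
Jan 1, 1932 → Feb 1, 1932: 31 days (January has 31).
Feb 1, 1932 → Mar 1, 1932: 29 days (February has 29).
Mar 1, 1932 → Apr 1, 1932: 31 days (March has 31).
Apr 1, 1932 → May 1, 1932: 30 days (April has 30).
May 1, 1932 → Jun 1, 1932: 31 days (May has 31).
Jun 1, 1932 → Jul 1, 1932: 30 days (June has 30).
Jul 1, 1932 → Aug 1, 1932: 31 days (July has 31).
Aug 1, 1932 → Sep 1, 1932: 31 days (August has 31).
Sep 1, 1932 → Oct 1, 1932: 30 days (September has 30).
Oct 1, 1932 → Nov 1, 1932: 31 days (October has 31).
Nov 1, 1932 → Nov 10, 1932: 9 days.
Total: 314 days.
314 mod 7 = 6, so Friday + 6 = Thursday.

Thursday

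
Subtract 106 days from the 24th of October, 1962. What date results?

−24 → Sep 30, 1962 (end of Sep, 30 days; 82 left).
−30 → Aug 31, 1962 (end of Aug, 31 days; 52 left).
−31 → Jul 31, 1962 (end of Jul, 31 days; 21 left).
−21 → Jul 10, 1962.

July 10, 1962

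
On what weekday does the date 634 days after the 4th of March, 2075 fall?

First find the weekday of Mar 4, 2075. Doomsday rule: the anchor day for the 2000s is Tuesday. For year 75: 75÷12 = 6 r 3, and 3÷4 = 0, so 6+3+0 = 9.
Tuesday + 9 ≡ Thursday — that's 2075's doomsday.
In March the doomsday date is Mar 14.
Mar 4 is 10 days before Mar 14; 10 mod 7 = 3, so Thursday − 3 = Monday.
634 mod 7 = 4, so 634 days after a Monday is Monday + 4 = Friday.

Friday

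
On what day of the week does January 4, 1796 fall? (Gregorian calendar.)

Monday

Doomsday rule: the anchor day for the 1700s is Sunday. For year 96: 96÷12 = 8 r 0, and 0÷4 = 0, so 8+0+0 = 8.
Sunday + 8 ≡ Monday — that's 1796's doomsday.
In January the doomsday date is Jan 4 (1796 is a leap year (divisible by 4)).
Jan 4 is the doomsday itself: Monday.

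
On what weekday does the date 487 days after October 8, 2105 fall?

Monday

First find the weekday of Oct 8, 2105. Doomsday rule: the anchor day for the 2100s is Sunday. For year 05: 5÷12 = 0 r 5, and 5÷4 = 1, so 0+5+1 = 6.
Sunday + 6 ≡ Saturday — that's 2105's doomsday.
In October the doomsday date is Oct 10.
Oct 8 is 2 days before Oct 10; 2 mod 7 = 2, so Saturday − 2 = Thursday.
487 mod 7 = 4, so 487 days after a Thursday is Thursday + 4 = Monday.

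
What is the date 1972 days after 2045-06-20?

November 13, 2050

+365 (one year) → Jun 20, 2046 (1607 left).
+365 (one year) → Jun 20, 2047 (1242 left).
+366 (one year; includes Feb 29, 2048) → Jun 20, 2048 (876 left).
+365 (one year) → Jun 20, 2049 (511 left).
+365 (one year) → Jun 20, 2050 (146 left).
Jun has 30 days: +11 → Jul 1, 2050 (135 left).
Jul has 31 days: +31 → Aug 1, 2050 (104 left).
Aug has 31 days: +31 → Sep 1, 2050 (73 left).
Sep has 30 days: +30 → Oct 1, 2050 (43 left).
Oct has 31 days: +31 → Nov 1, 2050 (12 left).
+12 → Nov 13, 2050.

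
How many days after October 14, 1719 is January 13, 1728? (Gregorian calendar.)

3013

Oct 14, 1719 → Oct 14, 1720: 366 days (Feb 29, 1720 is in that span).
Oct 14, 1720 → Oct 14, 1721: 365 days.
Oct 14, 1721 → Oct 14, 1722: 365 days.
Oct 14, 1722 → Oct 14, 1723: 365 days.
Oct 14, 1723 → Oct 14, 1724: 366 days (Feb 29, 1724 is in that span).
Oct 14, 1724 → Oct 14, 1725: 365 days.
Oct 14, 1725 → Oct 14, 1726: 365 days.
Oct 14, 1726 → Oct 14, 1727: 365 days.
Oct 14, 1727 → Nov 14, 1727: 31 days (October has 31).
Nov 14, 1727 → Dec 14, 1727: 30 days (November has 30).
Dec 14, 1727 → Jan 13, 1728: 30 days.
Total: 3013 days.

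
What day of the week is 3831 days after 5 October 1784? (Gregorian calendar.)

Thursday

First find the weekday of Oct 5, 1784. Doomsday rule: the anchor day for the 1700s is Sunday. For year 84: 84÷12 = 7 r 0, and 0÷4 = 0, so 7+0+0 = 7.
Sunday + 7 ≡ Sunday — that's 1784's doomsday.
In October the doomsday date is Oct 10.
Oct 5 is 5 days before Oct 10; 5 mod 7 = 5, so Sunday − 5 = Tuesday.
3831 mod 7 = 2, so 3831 days after a Tuesday is Tuesday + 2 = Thursday.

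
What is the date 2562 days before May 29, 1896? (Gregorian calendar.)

−366 (one year; includes Feb 29, 1896) → May 29, 1895 (2196 left).
−365 (one year) → May 29, 1894 (1831 left).
−365 (one year) → May 29, 1893 (1466 left).
−365 (one year) → May 29, 1892 (1101 left).
−366 (one year; includes Feb 29, 1892) → May 29, 1891 (735 left).
−365 (one year) → May 29, 1890 (370 left).
−29 → Apr 30, 1890 (end of Apr, 30 days; 341 left).
−30 → Mar 31, 1890 (end of Mar, 31 days; 311 left).
−31 → Feb 28, 1890 (end of Feb, 28 days; 280 left).
−28 → Jan 31, 1890 (end of Jan, 31 days; 252 left).
−31 → Dec 31, 1889 (end of Dec, 31 days; 221 left).
−31 → Nov 30, 1889 (end of Nov, 30 days; 190 left).
−30 → Oct 31, 1889 (end of Oct, 31 days; 160 left).
−31 → Sep 30, 1889 (end of Sep, 30 days; 129 left).
−30 → Aug 31, 1889 (end of Aug, 31 days; 99 left).
−31 → Jul 31, 1889 (end of Jul, 31 days; 68 left).
−31 → Jun 30, 1889 (end of Jun, 30 days; 37 left).
−30 → May 31, 1889 (end of May, 31 days; 7 left).
−7 → May 24, 1889.

May 24, 1889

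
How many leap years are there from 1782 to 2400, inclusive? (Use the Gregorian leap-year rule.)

150

Multiples of 4 in [1782,2400]: 155.
Of those, multiples of 100: 7 (not leap unless ÷400).
Multiples of 400: 2.
Leap years = 155 − 7 + 2 = 150.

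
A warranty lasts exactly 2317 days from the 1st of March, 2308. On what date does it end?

+365 (one year) → Mar 1, 2309 (1952 left).
+365 (one year) → Mar 1, 2310 (1587 left).
+365 (one year) → Mar 1, 2311 (1222 left).
+366 (one year; includes Feb 29, 2312) → Mar 1, 2312 (856 left).
+365 (one year) → Mar 1, 2313 (491 left).
+365 (one year) → Mar 1, 2314 (126 left).
Mar has 31 days: +31 → Apr 1, 2314 (95 left).
Apr has 30 days: +30 → May 1, 2314 (65 left).
May has 31 days: +31 → Jun 1, 2314 (34 left).
Jun has 30 days: +30 → Jul 1, 2314 (4 left).
+4 → Jul 5, 2314.

July 5, 2314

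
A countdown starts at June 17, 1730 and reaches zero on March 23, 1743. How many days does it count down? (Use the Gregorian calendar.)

Jun 17, 1730 → Jun 17, 1731: 365 days.
Jun 17, 1731 → Jun 17, 1732: 366 days (Feb 29, 1732 is in that span).
Jun 17, 1732 → Jun 17, 1733: 365 days.
Jun 17, 1733 → Jun 17, 1734: 365 days.
Jun 17, 1734 → Jun 17, 1735: 365 days.
Jun 17, 1735 → Jun 17, 1736: 366 days (Feb 29, 1736 is in that span).
Jun 17, 1736 → Jun 17, 1737: 365 days.
Jun 17, 1737 → Jun 17, 1738: 365 days.
Jun 17, 1738 → Jun 17, 1739: 365 days.
Jun 17, 1739 → Jun 17, 1740: 366 days (Feb 29, 1740 is in that span).
Jun 17, 1740 → Jun 17, 1741: 365 days.
Jun 17, 1741 → Jun 17, 1742: 365 days.
Jun 17, 1742 → Jul 17, 1742: 30 days (June has 30).
Jul 17, 1742 → Aug 17, 1742: 31 days (July has 31).
Aug 17, 1742 → Sep 17, 1742: 31 days (August has 31).
Sep 17, 1742 → Oct 17, 1742: 30 days (September has 30).
Oct 17, 1742 → Nov 17, 1742: 31 days (October has 31).
Nov 17, 1742 → Dec 17, 1742: 30 days (November has 30).
Dec 17, 1742 → Jan 17, 1743: 31 days (December has 31).
Jan 17, 1743 → Feb 17, 1743: 31 days (January has 31).
Feb 17, 1743 → Mar 17, 1743: 28 days (February has 28).
Mar 17, 1743 → Mar 23, 1743: 6 days.
Total: 4662 days.

4662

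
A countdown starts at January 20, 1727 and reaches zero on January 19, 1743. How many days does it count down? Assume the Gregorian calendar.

Jan 20, 1727 → Jan 20, 1728: 365 days.
Jan 20, 1728 → Jan 20, 1729: 366 days (Feb 29, 1728 is in that span).
Jan 20, 1729 → Jan 20, 1730: 365 days.
Jan 20, 1730 → Jan 20, 1731: 365 days.
Jan 20, 1731 → Jan 20, 1732: 365 days.
Jan 20, 1732 → Jan 20, 1733: 366 days (Feb 29, 1732 is in that span).
Jan 20, 1733 → Jan 20, 1734: 365 days.
Jan 20, 1734 → Jan 20, 1735: 365 days.
Jan 20, 1735 → Jan 20, 1736: 365 days.
Jan 20, 1736 → Jan 20, 1737: 366 days (Feb 29, 1736 is in that span).
Jan 20, 1737 → Jan 20, 1738: 365 days.
Jan 20, 1738 → Jan 20, 1739: 365 days.
Jan 20, 1739 → Jan 20, 1740: 365 days.
Jan 20, 1740 → Jan 20, 1741: 366 days (Feb 29, 1740 is in that span).
Jan 20, 1741 → Jan 20, 1742: 365 days.
Jan 20, 1742 → Feb 20, 1742: 31 days (January has 31).
Feb 20, 1742 → Mar 20, 1742: 28 days (February has 28).
Mar 20, 1742 → Apr 20, 1742: 31 days (March has 31).
Apr 20, 1742 → May 20, 1742: 30 days (April has 30).
May 20, 1742 → Jun 20, 1742: 31 days (May has 31).
Jun 20, 1742 → Jul 20, 1742: 30 days (June has 30).
Jul 20, 1742 → Aug 20, 1742: 31 days (July has 31).
Aug 20, 1742 → Sep 20, 1742: 31 days (August has 31).
Sep 20, 1742 → Oct 20, 1742: 30 days (September has 30).
Oct 20, 1742 → Nov 20, 1742: 31 days (October has 31).
Nov 20, 1742 → Dec 20, 1742: 30 days (November has 30).
Dec 20, 1742 → Jan 19, 1743: 30 days.
Total: 5843 days.

5843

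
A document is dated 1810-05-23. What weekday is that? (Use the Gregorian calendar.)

Wednesday

Doomsday rule: the anchor day for the 1800s is Friday. For year 10: 10÷12 = 0 r 10, and 10÷4 = 2, so 0+10+2 = 12.
Friday + 12 ≡ Wednesday — that's 1810's doomsday.
In May the doomsday date is May 9.
May 23 is 14 days after May 9; 14 mod 7 = 0, so Wednesday + 0 = Wednesday.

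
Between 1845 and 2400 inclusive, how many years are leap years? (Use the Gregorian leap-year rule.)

135

Multiples of 4 in [1845,2400]: 139.
Of those, multiples of 100: 6 (not leap unless ÷400).
Multiples of 400: 2.
Leap years = 139 − 6 + 2 = 135.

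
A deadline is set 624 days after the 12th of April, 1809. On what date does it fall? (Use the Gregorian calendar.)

+365 (one year) → Apr 12, 1810 (259 left).
Apr has 30 days: +19 → May 1, 1810 (240 left).
May has 31 days: +31 → Jun 1, 1810 (209 left).
Jun has 30 days: +30 → Jul 1, 1810 (179 left).
Jul has 31 days: +31 → Aug 1, 1810 (148 left).
Aug has 31 days: +31 → Sep 1, 1810 (117 left).
Sep has 30 days: +30 → Oct 1, 1810 (87 left).
Oct has 31 days: +31 → Nov 1, 1810 (56 left).
Nov has 30 days: +30 → Dec 1, 1810 (26 left).
+26 → Dec 27, 1810.

December 27, 1810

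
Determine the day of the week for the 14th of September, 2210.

Friday

Doomsday rule: the anchor day for the 2200s is Friday. For year 10: 10÷12 = 0 r 10, and 10÷4 = 2, so 0+10+2 = 12.
Friday + 12 ≡ Wednesday — that's 2210's doomsday.
In September the doomsday date is Sep 5.
Sep 14 is 9 days after Sep 5; 9 mod 7 = 2, so Wednesday + 2 = Friday.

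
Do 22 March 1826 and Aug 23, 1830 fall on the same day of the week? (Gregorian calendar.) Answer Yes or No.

From Mar 22, 1826 to Aug 23, 1830 is 1615 days.
1615 mod 7 = 5, so they are different weekdays.
(Mar 22, 1826 is a Wednesday; Aug 23, 1830 is a Monday.)

No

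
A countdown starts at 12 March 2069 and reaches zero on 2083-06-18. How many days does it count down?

5211

Mar 12, 2069 → Mar 12, 2070: 365 days.
Mar 12, 2070 → Mar 12, 2071: 365 days.
Mar 12, 2071 → Mar 12, 2072: 366 days (Feb 29, 2072 is in that span).
Mar 12, 2072 → Mar 12, 2073: 365 days.
Mar 12, 2073 → Mar 12, 2074: 365 days.
Mar 12, 2074 → Mar 12, 2075: 365 days.
Mar 12, 2075 → Mar 12, 2076: 366 days (Feb 29, 2076 is in that span).
Mar 12, 2076 → Mar 12, 2077: 365 days.
Mar 12, 2077 → Mar 12, 2078: 365 days.
Mar 12, 2078 → Mar 12, 2079: 365 days.
Mar 12, 2079 → Mar 12, 2080: 366 days (Feb 29, 2080 is in that span).
Mar 12, 2080 → Mar 12, 2081: 365 days.
Mar 12, 2081 → Mar 12, 2082: 365 days.
Mar 12, 2082 → Mar 12, 2083: 365 days.
Mar 12, 2083 → Apr 12, 2083: 31 days (March has 31).
Apr 12, 2083 → May 12, 2083: 30 days (April has 30).
May 12, 2083 → Jun 12, 2083: 31 days (May has 31).
Jun 12, 2083 → Jun 18, 2083: 6 days.
Total: 5211 days.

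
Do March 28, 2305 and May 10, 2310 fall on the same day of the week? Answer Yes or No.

Yes

From Mar 28, 2305 to May 10, 2310 is 1869 days.
1869 mod 7 = 0, so they are the same weekday.
(Mar 28, 2305 is a Tuesday; May 10, 2310 is a Tuesday.)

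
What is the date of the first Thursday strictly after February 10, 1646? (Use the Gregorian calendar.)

Feb 10, 1646 is a Saturday.
From Saturday to the next Thursday is 5 days.
Feb 10, 1646 + 5 = Feb 15, 1646.

February 15, 1646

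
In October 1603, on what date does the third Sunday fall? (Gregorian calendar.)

October 19, 1603

October 1, 1603 is a Wednesday.
The first Sunday is therefore October 5 (4 days later).
The third Sunday is 5 + 2×7 = October 19.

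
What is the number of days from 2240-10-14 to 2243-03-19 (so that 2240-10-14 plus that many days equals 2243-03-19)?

Oct 14, 2240 → Oct 14, 2241: 365 days.
Oct 14, 2241 → Oct 14, 2242: 365 days.
Oct 14, 2242 → Nov 14, 2242: 31 days (October has 31).
Nov 14, 2242 → Dec 14, 2242: 30 days (November has 30).
Dec 14, 2242 → Jan 14, 2243: 31 days (December has 31).
Jan 14, 2243 → Feb 14, 2243: 31 days (January has 31).
Feb 14, 2243 → Mar 14, 2243: 28 days (February has 28).
Mar 14, 2243 → Mar 19, 2243: 5 days.
Total: 886 days.

886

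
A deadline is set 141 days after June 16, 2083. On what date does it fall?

November 4, 2083

Jun has 30 days: +15 → Jul 1, 2083 (126 left).
Jul has 31 days: +31 → Aug 1, 2083 (95 left).
Aug has 31 days: +31 → Sep 1, 2083 (64 left).
Sep has 30 days: +30 → Oct 1, 2083 (34 left).
Oct has 31 days: +31 → Nov 1, 2083 (3 left).
+3 → Nov 4, 2083.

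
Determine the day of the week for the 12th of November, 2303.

Thursday

Doomsday rule: the anchor day for the 2300s is Wednesday. For year 03: 3÷12 = 0 r 3, and 3÷4 = 0, so 0+3+0 = 3.
Wednesday + 3 ≡ Saturday — that's 2303's doomsday.
In November the doomsday date is Nov 7.
Nov 12 is 5 days after Nov 7; 5 mod 7 = 5, so Saturday + 5 = Thursday.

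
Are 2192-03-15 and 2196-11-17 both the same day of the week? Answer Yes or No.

From Mar 15, 2192 to Nov 17, 2196 is 1708 days.
1708 mod 7 = 0, so they are the same weekday.
(Mar 15, 2192 is a Thursday; Nov 17, 2196 is a Thursday.)

Yes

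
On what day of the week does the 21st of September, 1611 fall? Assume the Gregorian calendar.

Doomsday rule: the anchor day for the 1600s is Tuesday. For year 11: 11÷12 = 0 r 11, and 11÷4 = 2, so 0+11+2 = 13.
Tuesday + 13 ≡ Monday — that's 1611's doomsday.
In September the doomsday date is Sep 5.
Sep 21 is 16 days after Sep 5; 16 mod 7 = 2, so Monday + 2 = Wednesday.

Wednesday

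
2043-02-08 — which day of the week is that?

Doomsday rule: the anchor day for the 2000s is Tuesday. For year 43: 43÷12 = 3 r 7, and 7÷4 = 1, so 3+7+1 = 11.
Tuesday + 11 ≡ Saturday — that's 2043's doomsday.
In February the doomsday date is Feb 28 (2043 is not a leap year).
Feb 8 is 20 days before Feb 28; 20 mod 7 = 6, so Saturday − 6 = Sunday.

Sunday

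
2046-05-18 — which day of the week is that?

Friday

January 1, 2046 is a Monday.
Jan 1, 2046 → Feb 1, 2046: 31 days (January has 31).
Feb 1, 2046 → Mar 1, 2046: 28 days (February has 28).
Mar 1, 2046 → Apr 1, 2046: 31 days (March has 31).
Apr 1, 2046 → May 1, 2046: 30 days (April has 30).
May 1, 2046 → May 18, 2046: 17 days.
Total: 137 days.
137 mod 7 = 4, so Monday + 4 = Friday.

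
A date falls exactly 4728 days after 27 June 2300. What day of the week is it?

First find the weekday of Jun 27, 2300. Doomsday rule: the anchor day for the 2300s is Wednesday. For year 00: 0÷12 = 0 r 0, and 0÷4 = 0, so 0+0+0 = 0.
Wednesday + 0 ≡ Wednesday — that's 2300's doomsday.
In June the doomsday date is Jun 6.
Jun 27 is 21 days after Jun 6; 21 mod 7 = 0, so Wednesday + 0 = Wednesday.
4728 mod 7 = 3, so 4728 days after a Wednesday is Wednesday + 3 = Saturday.

Saturday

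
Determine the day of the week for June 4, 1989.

Doomsday rule: the anchor day for the 1900s is Wednesday. For year 89: 89÷12 = 7 r 5, and 5÷4 = 1, so 7+5+1 = 13.
Wednesday + 13 ≡ Tuesday — that's 1989's doomsday.
In June the doomsday date is Jun 6.
Jun 4 is 2 days before Jun 6; 2 mod 7 = 2, so Tuesday − 2 = Sunday.

Sunday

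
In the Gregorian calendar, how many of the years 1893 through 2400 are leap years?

123

Multiples of 4 in [1893,2400]: 127.
Of those, multiples of 100: 6 (not leap unless ÷400).
Multiples of 400: 2.
Leap years = 127 − 6 + 2 = 123.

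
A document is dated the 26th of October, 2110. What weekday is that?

Doomsday rule: the anchor day for the 2100s is Sunday. For year 10: 10÷12 = 0 r 10, and 10÷4 = 2, so 0+10+2 = 12.
Sunday + 12 ≡ Friday — that's 2110's doomsday.
In October the doomsday date is Oct 10.
Oct 26 is 16 days after Oct 10; 16 mod 7 = 2, so Friday + 2 = Sunday.

Sunday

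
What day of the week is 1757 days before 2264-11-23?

Wednesday

First find the weekday of Nov 23, 2264. Doomsday rule: the anchor day for the 2200s is Friday. For year 64: 64÷12 = 5 r 4, and 4÷4 = 1, so 5+4+1 = 10.
Friday + 10 ≡ Monday — that's 2264's doomsday.
In November the doomsday date is Nov 7.
Nov 23 is 16 days after Nov 7; 16 mod 7 = 2, so Monday + 2 = Wednesday.
1757 mod 7 = 0, so 1757 days before a Wednesday is Wednesday − 0 = Wednesday.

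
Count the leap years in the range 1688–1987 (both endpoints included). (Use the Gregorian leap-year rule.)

Multiples of 4 in [1688,1987]: 75.
Of those, multiples of 100: 3 (not leap unless ÷400).
Multiples of 400: 0.
Leap years = 75 − 3 + 0 = 72.

72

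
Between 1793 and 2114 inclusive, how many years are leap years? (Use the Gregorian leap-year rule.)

77

Multiples of 4 in [1793,2114]: 80.
Of those, multiples of 100: 4 (not leap unless ÷400).
Multiples of 400: 1.
Leap years = 80 − 4 + 1 = 77.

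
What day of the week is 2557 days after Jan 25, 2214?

Thursday

First find the weekday of Jan 25, 2214. Doomsday rule: the anchor day for the 2200s is Friday. For year 14: 14÷12 = 1 r 2, and 2÷4 = 0, so 1+2+0 = 3.
Friday + 3 ≡ Monday — that's 2214's doomsday.
In January the doomsday date is Jan 3 (2214 is not a leap year).
Jan 25 is 22 days after Jan 3; 22 mod 7 = 1, so Monday + 1 = Tuesday.
2557 mod 7 = 2, so 2557 days after a Tuesday is Tuesday + 2 = Thursday.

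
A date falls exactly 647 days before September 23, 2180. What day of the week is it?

Sep 23, 2180 is a Saturday.
647 mod 7 = 3, so 647 days before a Saturday is Saturday − 3 = Wednesday.

Wednesday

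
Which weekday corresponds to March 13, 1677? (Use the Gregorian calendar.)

Saturday

Doomsday rule: the anchor day for the 1600s is Tuesday. For year 77: 77÷12 = 6 r 5, and 5÷4 = 1, so 6+5+1 = 12.
Tuesday + 12 ≡ Sunday — that's 1677's doomsday.
In March the doomsday date is Mar 14.
Mar 13 is 1 day before Mar 14; 1 mod 7 = 1, so Sunday − 1 = Saturday.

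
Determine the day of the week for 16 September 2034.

January 1, 2034 is a Sunday.
Jan 1, 2034 → Feb 1, 2034: 31 days (January has 31).
Feb 1, 2034 → Mar 1, 2034: 28 days (February has 28).
Mar 1, 2034 → Apr 1, 2034: 31 days (March has 31).
Apr 1, 2034 → May 1, 2034: 30 days (April has 30).
May 1, 2034 → Jun 1, 2034: 31 days (May has 31).
Jun 1, 2034 → Jul 1, 2034: 30 days (June has 30).
Jul 1, 2034 → Aug 1, 2034: 31 days (July has 31).
Aug 1, 2034 → Sep 1, 2034: 31 days (August has 31).
Sep 1, 2034 → Sep 16, 2034: 15 days.
Total: 258 days.
258 mod 7 = 6, so Sunday + 6 = Saturday.

Saturday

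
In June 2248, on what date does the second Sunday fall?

June 11, 2248

June 1, 2248 is a Thursday.
The first Sunday is therefore June 4 (3 days later).
The second Sunday is 4 + 1×7 = June 11.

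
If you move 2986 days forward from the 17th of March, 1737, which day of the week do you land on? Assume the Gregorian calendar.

Thursday

First find the weekday of Mar 17, 1737. Doomsday rule: the anchor day for the 1700s is Sunday. For year 37: 37÷12 = 3 r 1, and 1÷4 = 0, so 3+1+0 = 4.
Sunday + 4 ≡ Thursday — that's 1737's doomsday.
In March the doomsday date is Mar 14.
Mar 17 is 3 days after Mar 14; 3 mod 7 = 3, so Thursday + 3 = Sunday.
2986 mod 7 = 4, so 2986 days after a Sunday is Sunday + 4 = Thursday.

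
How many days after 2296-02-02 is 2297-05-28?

481

Feb 2, 2296 → Feb 2, 2297: 366 days (Feb 29, 2296 is in that span).
Feb 2, 2297 → Mar 2, 2297: 28 days (February has 28).
Mar 2, 2297 → Apr 2, 2297: 31 days (March has 31).
Apr 2, 2297 → May 2, 2297: 30 days (April has 30).
May 2, 2297 → May 28, 2297: 26 days.
Total: 481 days.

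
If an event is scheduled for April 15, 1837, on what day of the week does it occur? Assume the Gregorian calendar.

Saturday

Doomsday rule: the anchor day for the 1800s is Friday. For year 37: 37÷12 = 3 r 1, and 1÷4 = 0, so 3+1+0 = 4.
Friday + 4 ≡ Tuesday — that's 1837's doomsday.
In April the doomsday date is Apr 4.
Apr 15 is 11 days after Apr 4; 11 mod 7 = 4, so Tuesday + 4 = Saturday.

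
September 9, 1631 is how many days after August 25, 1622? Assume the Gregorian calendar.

3302

Aug 25, 1622 → Aug 25, 1623: 365 days.
Aug 25, 1623 → Aug 25, 1624: 366 days (Feb 29, 1624 is in that span).
Aug 25, 1624 → Aug 25, 1625: 365 days.
Aug 25, 1625 → Aug 25, 1626: 365 days.
Aug 25, 1626 → Aug 25, 1627: 365 days.
Aug 25, 1627 → Aug 25, 1628: 366 days (Feb 29, 1628 is in that span).
Aug 25, 1628 → Aug 25, 1629: 365 days.
Aug 25, 1629 → Aug 25, 1630: 365 days.
Aug 25, 1630 → Sep 25, 1630: 31 days (August has 31).
Sep 25, 1630 → Oct 25, 1630: 30 days (September has 30).
Oct 25, 1630 → Nov 25, 1630: 31 days (October has 31).
Nov 25, 1630 → Dec 25, 1630: 30 days (November has 30).
Dec 25, 1630 → Jan 25, 1631: 31 days (December has 31).
Jan 25, 1631 → Feb 25, 1631: 31 days (January has 31).
Feb 25, 1631 → Mar 25, 1631: 28 days (February has 28).
Mar 25, 1631 → Apr 25, 1631: 31 days (March has 31).
Apr 25, 1631 → May 25, 1631: 30 days (April has 30).
May 25, 1631 → Jun 25, 1631: 31 days (May has 31).
Jun 25, 1631 → Jul 25, 1631: 30 days (June has 30).
Jul 25, 1631 → Aug 25, 1631: 31 days (July has 31).
Aug 25, 1631 → Sep 9, 1631: 15 days.
Total: 3302 days.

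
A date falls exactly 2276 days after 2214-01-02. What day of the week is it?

Monday

Jan 2, 2214 is a Sunday.
2276 mod 7 = 1, so 2276 days after a Sunday is Sunday + 1 = Monday.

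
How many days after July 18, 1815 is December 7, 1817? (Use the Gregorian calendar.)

873

Jul 18, 1815 → Jul 18, 1816: 366 days (Feb 29, 1816 is in that span).
Jul 18, 1816 → Jul 18, 1817: 365 days.
Jul 18, 1817 → Aug 18, 1817: 31 days (July has 31).
Aug 18, 1817 → Sep 18, 1817: 31 days (August has 31).
Sep 18, 1817 → Oct 18, 1817: 30 days (September has 30).
Oct 18, 1817 → Nov 18, 1817: 31 days (October has 31).
Nov 18, 1817 → Dec 7, 1817: 19 days.
Total: 873 days.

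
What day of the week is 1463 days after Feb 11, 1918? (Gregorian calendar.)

Monday

First find the weekday of Feb 11, 1918. Doomsday rule: the anchor day for the 1900s is Wednesday. For year 18: 18÷12 = 1 r 6, and 6÷4 = 1, so 1+6+1 = 8.
Wednesday + 8 ≡ Thursday — that's 1918's doomsday.
In February the doomsday date is Feb 28 (1918 is not a leap year).
Feb 11 is 17 days before Feb 28; 17 mod 7 = 3, so Thursday − 3 = Monday.
1463 mod 7 = 0, so 1463 days after a Monday is Monday + 0 = Monday.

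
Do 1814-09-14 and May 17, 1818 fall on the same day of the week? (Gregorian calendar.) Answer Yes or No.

No

From Sep 14, 1814 to May 17, 1818 is 1341 days.
1341 mod 7 = 4, so they are different weekdays.
(Sep 14, 1814 is a Wednesday; May 17, 1818 is a Sunday.)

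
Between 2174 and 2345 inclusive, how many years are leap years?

Multiples of 4 in [2174,2345]: 43.
Of those, multiples of 100: 2 (not leap unless ÷400).
Multiples of 400: 0.
Leap years = 43 − 2 + 0 = 41.

41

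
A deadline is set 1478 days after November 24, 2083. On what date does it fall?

+366 (one year; includes Feb 29, 2084) → Nov 24, 2084 (1112 left).
+365 (one year) → Nov 24, 2085 (747 left).
+365 (one year) → Nov 24, 2086 (382 left).
Nov has 30 days: +7 → Dec 1, 2086 (375 left).
Dec has 31 days: +31 → Jan 1, 2087 (344 left).
Jan has 31 days: +31 → Feb 1, 2087 (313 left).
Feb has 28 days: +28 → Mar 1, 2087 (285 left).
Mar has 31 days: +31 → Apr 1, 2087 (254 left).
Apr has 30 days: +30 → May 1, 2087 (224 left).
May has 31 days: +31 → Jun 1, 2087 (193 left).
Jun has 30 days: +30 → Jul 1, 2087 (163 left).
Jul has 31 days: +31 → Aug 1, 2087 (132 left).
Aug has 31 days: +31 → Sep 1, 2087 (101 left).
Sep has 30 days: +30 → Oct 1, 2087 (71 left).
Oct has 31 days: +31 → Nov 1, 2087 (40 left).
Nov has 30 days: +30 → Dec 1, 2087 (10 left).
+10 → Dec 11, 2087.

December 11, 2087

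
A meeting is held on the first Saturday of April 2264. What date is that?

April 2, 2264

April 1, 2264 is a Friday.
The first Saturday is therefore April 2 (1 days later).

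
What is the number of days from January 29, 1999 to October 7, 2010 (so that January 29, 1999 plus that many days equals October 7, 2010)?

4269

Jan 29, 1999 → Jan 29, 2000: 365 days.
Jan 29, 2000 → Jan 29, 2001: 366 days (Feb 29, 2000 is in that span).
Jan 29, 2001 → Jan 29, 2002: 365 days.
Jan 29, 2002 → Jan 29, 2003: 365 days.
Jan 29, 2003 → Jan 29, 2004: 365 days.
Jan 29, 2004 → Jan 29, 2005: 366 days (Feb 29, 2004 is in that span).
Jan 29, 2005 → Jan 29, 2006: 365 days.
Jan 29, 2006 → Jan 29, 2007: 365 days.
Jan 29, 2007 → Jan 29, 2008: 365 days.
Jan 29, 2008 → Jan 29, 2009: 366 days (Feb 29, 2008 is in that span).
Jan 29, 2009 → Jan 29, 2010: 365 days.
Jan 29, 2010 → Feb 28, 2010: 30 days (January has 31).
Feb 28, 2010 → Mar 28, 2010: 28 days (February has 28).
Mar 28, 2010 → Apr 28, 2010: 31 days (March has 31).
Apr 28, 2010 → May 28, 2010: 30 days (April has 30).
May 28, 2010 → Jun 28, 2010: 31 days (May has 31).
Jun 28, 2010 → Jul 28, 2010: 30 days (June has 30).
Jul 28, 2010 → Aug 28, 2010: 31 days (July has 31).
Aug 28, 2010 → Sep 28, 2010: 31 days (August has 31).
Sep 28, 2010 → Oct 7, 2010: 9 days.
Total: 4269 days.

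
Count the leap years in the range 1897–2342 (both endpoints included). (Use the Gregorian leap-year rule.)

107

Multiples of 4 in [1897,2342]: 111.
Of those, multiples of 100: 5 (not leap unless ÷400).
Multiples of 400: 1.
Leap years = 111 − 5 + 1 = 107.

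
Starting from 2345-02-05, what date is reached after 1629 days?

July 23, 2349

+365 (one year) → Feb 5, 2346 (1264 left).
+365 (one year) → Feb 5, 2347 (899 left).
+365 (one year) → Feb 5, 2348 (534 left).
+366 (one year; includes Feb 29, 2348) → Feb 5, 2349 (168 left).
Feb has 28 days: +24 → Mar 1, 2349 (144 left).
Mar has 31 days: +31 → Apr 1, 2349 (113 left).
Apr has 30 days: +30 → May 1, 2349 (83 left).
May has 31 days: +31 → Jun 1, 2349 (52 left).
Jun has 30 days: +30 → Jul 1, 2349 (22 left).
+22 → Jul 23, 2349.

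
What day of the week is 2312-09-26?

Thursday

Doomsday rule: the anchor day for the 2300s is Wednesday. For year 12: 12÷12 = 1 r 0, and 0÷4 = 0, so 1+0+0 = 1.
Wednesday + 1 ≡ Thursday — that's 2312's doomsday.
In September the doomsday date is Sep 5.
Sep 26 is 21 days after Sep 5; 21 mod 7 = 0, so Thursday + 0 = Thursday.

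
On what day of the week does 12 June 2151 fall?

Doomsday rule: the anchor day for the 2100s is Sunday. For year 51: 51÷12 = 4 r 3, and 3÷4 = 0, so 4+3+0 = 7.
Sunday + 7 ≡ Sunday — that's 2151's doomsday.
In June the doomsday date is Jun 6.
Jun 12 is 6 days after Jun 6; 6 mod 7 = 6, so Sunday + 6 = Saturday.

Saturday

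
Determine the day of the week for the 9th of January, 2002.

Wednesday

Doomsday rule: the anchor day for the 2000s is Tuesday. For year 02: 2÷12 = 0 r 2, and 2÷4 = 0, so 0+2+0 = 2.
Tuesday + 2 ≡ Thursday — that's 2002's doomsday.
In January the doomsday date is Jan 3 (2002 is not a leap year).
Jan 9 is 6 days after Jan 3; 6 mod 7 = 6, so Thursday + 6 = Wednesday.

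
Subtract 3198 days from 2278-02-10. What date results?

−365 (one year) → Feb 10, 2277 (2833 left).
−366 (one year; includes Feb 29, 2276) → Feb 10, 2276 (2467 left).
−365 (one year) → Feb 10, 2275 (2102 left).
−365 (one year) → Feb 10, 2274 (1737 left).
−365 (one year) → Feb 10, 2273 (1372 left).
−366 (one year; includes Feb 29, 2272) → Feb 10, 2272 (1006 left).
−365 (one year) → Feb 10, 2271 (641 left).
−365 (one year) → Feb 10, 2270 (276 left).
−10 → Jan 31, 2270 (end of Jan, 31 days; 266 left).
−31 → Dec 31, 2269 (end of Dec, 31 days; 235 left).
−31 → Nov 30, 2269 (end of Nov, 30 days; 204 left).
−30 → Oct 31, 2269 (end of Oct, 31 days; 174 left).
−31 → Sep 30, 2269 (end of Sep, 30 days; 143 left).
−30 → Aug 31, 2269 (end of Aug, 31 days; 113 left).
−31 → Jul 31, 2269 (end of Jul, 31 days; 82 left).
−31 → Jun 30, 2269 (end of Jun, 30 days; 51 left).
−30 → May 31, 2269 (end of May, 31 days; 21 left).
−21 → May 10, 2269.

May 10, 2269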